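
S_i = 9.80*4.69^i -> [9.8, 45.96, 215.56, 1010.98, 4741.52]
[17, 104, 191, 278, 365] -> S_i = 17 + 87*i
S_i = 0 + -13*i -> [0, -13, -26, -39, -52]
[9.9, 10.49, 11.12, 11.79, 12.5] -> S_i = 9.90*1.06^i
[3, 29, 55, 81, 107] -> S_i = 3 + 26*i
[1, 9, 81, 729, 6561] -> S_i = 1*9^i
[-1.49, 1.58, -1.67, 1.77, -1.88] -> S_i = -1.49*(-1.06)^i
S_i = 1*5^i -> [1, 5, 25, 125, 625]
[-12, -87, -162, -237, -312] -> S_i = -12 + -75*i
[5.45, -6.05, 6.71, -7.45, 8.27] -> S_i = 5.45*(-1.11)^i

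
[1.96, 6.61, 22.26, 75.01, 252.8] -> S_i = 1.96*3.37^i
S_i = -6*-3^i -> [-6, 18, -54, 162, -486]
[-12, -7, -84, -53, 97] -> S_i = Random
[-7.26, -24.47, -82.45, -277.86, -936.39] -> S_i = -7.26*3.37^i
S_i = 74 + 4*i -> [74, 78, 82, 86, 90]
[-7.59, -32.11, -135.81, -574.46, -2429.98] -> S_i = -7.59*4.23^i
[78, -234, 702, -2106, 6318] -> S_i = 78*-3^i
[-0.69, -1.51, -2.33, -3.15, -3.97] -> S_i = -0.69 + -0.82*i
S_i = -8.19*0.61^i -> [-8.19, -5.0, -3.05, -1.86, -1.13]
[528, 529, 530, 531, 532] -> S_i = 528 + 1*i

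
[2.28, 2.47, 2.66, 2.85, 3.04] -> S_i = 2.28 + 0.19*i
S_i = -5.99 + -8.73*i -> [-5.99, -14.72, -23.45, -32.18, -40.91]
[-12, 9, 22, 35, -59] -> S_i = Random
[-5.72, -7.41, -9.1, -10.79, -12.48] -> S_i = -5.72 + -1.69*i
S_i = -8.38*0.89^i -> [-8.38, -7.46, -6.64, -5.91, -5.26]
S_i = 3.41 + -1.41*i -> [3.41, 2.0, 0.59, -0.82, -2.23]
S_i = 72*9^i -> [72, 648, 5832, 52488, 472392]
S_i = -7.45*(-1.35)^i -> [-7.45, 10.06, -13.58, 18.33, -24.75]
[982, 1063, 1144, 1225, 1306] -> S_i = 982 + 81*i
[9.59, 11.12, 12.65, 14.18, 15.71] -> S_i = 9.59 + 1.53*i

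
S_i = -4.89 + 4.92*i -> [-4.89, 0.03, 4.95, 9.87, 14.79]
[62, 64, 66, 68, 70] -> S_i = 62 + 2*i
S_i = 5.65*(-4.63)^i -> [5.65, -26.16, 121.12, -560.78, 2596.4]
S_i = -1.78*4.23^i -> [-1.78, -7.53, -31.85, -134.72, -569.88]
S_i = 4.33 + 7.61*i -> [4.33, 11.94, 19.55, 27.16, 34.77]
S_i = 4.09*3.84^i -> [4.09, 15.71, 60.31, 231.59, 889.3]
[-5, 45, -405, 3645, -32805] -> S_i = -5*-9^i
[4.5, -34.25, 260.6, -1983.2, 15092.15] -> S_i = 4.50*(-7.61)^i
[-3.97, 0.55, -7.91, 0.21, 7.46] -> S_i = Random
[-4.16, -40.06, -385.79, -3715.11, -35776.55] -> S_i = -4.16*9.63^i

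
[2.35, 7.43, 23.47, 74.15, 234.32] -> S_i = 2.35*3.16^i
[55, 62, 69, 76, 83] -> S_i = 55 + 7*i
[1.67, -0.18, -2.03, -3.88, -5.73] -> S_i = 1.67 + -1.85*i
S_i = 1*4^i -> [1, 4, 16, 64, 256]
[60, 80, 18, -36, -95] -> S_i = Random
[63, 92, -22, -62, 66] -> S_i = Random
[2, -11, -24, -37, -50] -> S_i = 2 + -13*i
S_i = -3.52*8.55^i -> [-3.52, -30.1, -257.32, -2200.09, -18810.79]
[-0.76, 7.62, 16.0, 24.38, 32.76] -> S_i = -0.76 + 8.38*i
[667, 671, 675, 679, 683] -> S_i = 667 + 4*i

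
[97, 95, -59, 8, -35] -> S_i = Random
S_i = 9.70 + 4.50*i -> [9.7, 14.2, 18.7, 23.2, 27.7]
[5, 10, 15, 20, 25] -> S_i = 5 + 5*i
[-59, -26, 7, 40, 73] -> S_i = -59 + 33*i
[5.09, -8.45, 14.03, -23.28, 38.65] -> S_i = 5.09*(-1.66)^i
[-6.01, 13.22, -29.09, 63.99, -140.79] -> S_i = -6.01*(-2.20)^i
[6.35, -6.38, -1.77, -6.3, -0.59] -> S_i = Random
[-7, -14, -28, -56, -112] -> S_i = -7*2^i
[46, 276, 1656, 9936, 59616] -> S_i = 46*6^i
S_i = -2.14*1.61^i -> [-2.14, -3.45, -5.55, -8.93, -14.38]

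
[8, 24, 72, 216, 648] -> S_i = 8*3^i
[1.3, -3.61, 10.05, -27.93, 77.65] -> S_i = 1.30*(-2.78)^i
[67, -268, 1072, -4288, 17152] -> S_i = 67*-4^i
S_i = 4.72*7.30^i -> [4.72, 34.46, 251.53, 1836.16, 13403.97]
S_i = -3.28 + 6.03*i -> [-3.28, 2.75, 8.78, 14.81, 20.84]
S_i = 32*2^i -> [32, 64, 128, 256, 512]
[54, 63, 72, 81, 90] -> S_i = 54 + 9*i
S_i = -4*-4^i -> [-4, 16, -64, 256, -1024]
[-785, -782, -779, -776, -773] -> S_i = -785 + 3*i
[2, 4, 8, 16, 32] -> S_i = 2*2^i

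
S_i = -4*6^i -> [-4, -24, -144, -864, -5184]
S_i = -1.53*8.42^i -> [-1.53, -12.88, -108.47, -913.33, -7690.24]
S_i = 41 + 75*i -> [41, 116, 191, 266, 341]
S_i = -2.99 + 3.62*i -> [-2.99, 0.63, 4.25, 7.87, 11.49]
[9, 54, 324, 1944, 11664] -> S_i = 9*6^i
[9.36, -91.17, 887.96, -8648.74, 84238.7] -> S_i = 9.36*(-9.74)^i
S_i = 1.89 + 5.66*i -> [1.89, 7.55, 13.21, 18.87, 24.53]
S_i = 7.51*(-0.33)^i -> [7.51, -2.48, 0.82, -0.27, 0.09]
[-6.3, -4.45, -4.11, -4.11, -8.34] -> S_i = Random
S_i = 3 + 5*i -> [3, 8, 13, 18, 23]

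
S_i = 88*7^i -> [88, 616, 4312, 30184, 211288]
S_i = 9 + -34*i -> [9, -25, -59, -93, -127]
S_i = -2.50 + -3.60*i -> [-2.5, -6.1, -9.7, -13.3, -16.9]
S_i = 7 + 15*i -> [7, 22, 37, 52, 67]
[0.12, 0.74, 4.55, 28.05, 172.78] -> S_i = 0.12*6.16^i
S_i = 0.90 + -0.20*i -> [0.9, 0.7, 0.5, 0.3, 0.1]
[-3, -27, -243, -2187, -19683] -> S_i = -3*9^i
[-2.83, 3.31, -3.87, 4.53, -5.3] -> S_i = -2.83*(-1.17)^i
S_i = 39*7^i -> [39, 273, 1911, 13377, 93639]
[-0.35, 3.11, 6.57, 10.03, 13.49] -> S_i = -0.35 + 3.46*i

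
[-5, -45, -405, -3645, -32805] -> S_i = -5*9^i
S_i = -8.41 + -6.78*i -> [-8.41, -15.19, -21.97, -28.75, -35.53]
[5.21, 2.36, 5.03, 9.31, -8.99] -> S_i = Random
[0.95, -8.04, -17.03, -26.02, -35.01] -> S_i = 0.95 + -8.99*i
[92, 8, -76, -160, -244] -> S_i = 92 + -84*i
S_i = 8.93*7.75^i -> [8.93, 69.21, 536.36, 4156.78, 32215.01]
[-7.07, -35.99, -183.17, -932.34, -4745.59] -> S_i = -7.07*5.09^i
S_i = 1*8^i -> [1, 8, 64, 512, 4096]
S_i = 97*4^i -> [97, 388, 1552, 6208, 24832]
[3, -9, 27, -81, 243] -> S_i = 3*-3^i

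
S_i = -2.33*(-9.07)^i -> [-2.33, 21.13, -191.68, 1738.51, -15768.31]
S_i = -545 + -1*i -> [-545, -546, -547, -548, -549]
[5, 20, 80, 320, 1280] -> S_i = 5*4^i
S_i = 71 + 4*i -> [71, 75, 79, 83, 87]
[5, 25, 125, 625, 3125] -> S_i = 5*5^i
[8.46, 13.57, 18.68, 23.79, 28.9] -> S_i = 8.46 + 5.11*i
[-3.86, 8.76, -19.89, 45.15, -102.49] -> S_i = -3.86*(-2.27)^i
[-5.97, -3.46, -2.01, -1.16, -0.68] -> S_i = -5.97*0.58^i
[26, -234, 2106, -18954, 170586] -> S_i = 26*-9^i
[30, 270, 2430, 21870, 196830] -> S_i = 30*9^i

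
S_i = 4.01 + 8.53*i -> [4.01, 12.54, 21.07, 29.6, 38.13]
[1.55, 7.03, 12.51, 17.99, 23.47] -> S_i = 1.55 + 5.48*i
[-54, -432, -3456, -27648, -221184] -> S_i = -54*8^i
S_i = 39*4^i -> [39, 156, 624, 2496, 9984]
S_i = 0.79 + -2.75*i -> [0.79, -1.96, -4.71, -7.46, -10.21]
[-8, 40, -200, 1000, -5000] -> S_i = -8*-5^i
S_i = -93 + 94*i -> [-93, 1, 95, 189, 283]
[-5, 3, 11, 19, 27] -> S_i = -5 + 8*i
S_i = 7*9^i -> [7, 63, 567, 5103, 45927]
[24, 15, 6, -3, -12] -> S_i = 24 + -9*i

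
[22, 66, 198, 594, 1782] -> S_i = 22*3^i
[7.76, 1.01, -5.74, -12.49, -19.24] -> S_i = 7.76 + -6.75*i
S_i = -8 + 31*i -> [-8, 23, 54, 85, 116]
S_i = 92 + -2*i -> [92, 90, 88, 86, 84]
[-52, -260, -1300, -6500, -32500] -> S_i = -52*5^i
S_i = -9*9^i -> [-9, -81, -729, -6561, -59049]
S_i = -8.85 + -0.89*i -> [-8.85, -9.74, -10.63, -11.52, -12.41]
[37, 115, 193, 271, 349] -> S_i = 37 + 78*i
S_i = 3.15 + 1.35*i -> [3.15, 4.5, 5.85, 7.2, 8.55]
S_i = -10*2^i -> [-10, -20, -40, -80, -160]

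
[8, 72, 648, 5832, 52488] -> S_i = 8*9^i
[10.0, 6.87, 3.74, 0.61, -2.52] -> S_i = 10.00 + -3.13*i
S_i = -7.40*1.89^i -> [-7.4, -13.99, -26.43, -49.96, -94.42]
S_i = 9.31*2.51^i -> [9.31, 23.37, 58.65, 147.22, 369.53]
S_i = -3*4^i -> [-3, -12, -48, -192, -768]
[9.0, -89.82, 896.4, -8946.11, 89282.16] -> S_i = 9.00*(-9.98)^i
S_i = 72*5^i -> [72, 360, 1800, 9000, 45000]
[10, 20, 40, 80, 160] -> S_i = 10*2^i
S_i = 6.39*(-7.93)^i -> [6.39, -50.67, 401.83, -3186.55, 25269.32]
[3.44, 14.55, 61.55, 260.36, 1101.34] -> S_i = 3.44*4.23^i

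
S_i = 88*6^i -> [88, 528, 3168, 19008, 114048]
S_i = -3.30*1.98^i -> [-3.3, -6.53, -12.94, -25.62, -50.72]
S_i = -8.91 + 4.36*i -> [-8.91, -4.55, -0.19, 4.17, 8.53]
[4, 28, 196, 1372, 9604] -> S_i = 4*7^i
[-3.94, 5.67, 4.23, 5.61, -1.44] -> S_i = Random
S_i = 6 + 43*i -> [6, 49, 92, 135, 178]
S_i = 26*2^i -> [26, 52, 104, 208, 416]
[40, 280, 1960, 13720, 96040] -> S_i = 40*7^i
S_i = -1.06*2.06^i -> [-1.06, -2.18, -4.5, -9.27, -19.09]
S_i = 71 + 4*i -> [71, 75, 79, 83, 87]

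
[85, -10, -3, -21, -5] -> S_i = Random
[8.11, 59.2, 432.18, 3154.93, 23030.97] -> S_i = 8.11*7.30^i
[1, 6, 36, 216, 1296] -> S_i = 1*6^i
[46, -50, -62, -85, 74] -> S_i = Random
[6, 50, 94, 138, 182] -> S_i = 6 + 44*i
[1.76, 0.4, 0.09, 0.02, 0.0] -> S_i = 1.76*0.23^i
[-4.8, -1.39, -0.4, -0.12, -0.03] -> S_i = -4.80*0.29^i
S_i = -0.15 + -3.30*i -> [-0.15, -3.45, -6.75, -10.05, -13.35]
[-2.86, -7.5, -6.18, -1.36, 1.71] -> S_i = Random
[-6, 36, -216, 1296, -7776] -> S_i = -6*-6^i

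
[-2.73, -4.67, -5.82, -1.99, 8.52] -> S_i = Random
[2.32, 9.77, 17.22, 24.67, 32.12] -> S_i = 2.32 + 7.45*i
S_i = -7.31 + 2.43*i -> [-7.31, -4.88, -2.45, -0.02, 2.41]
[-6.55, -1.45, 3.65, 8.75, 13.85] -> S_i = -6.55 + 5.10*i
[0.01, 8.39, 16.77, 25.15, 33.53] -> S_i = 0.01 + 8.38*i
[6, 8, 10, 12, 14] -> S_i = 6 + 2*i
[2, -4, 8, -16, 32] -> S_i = 2*-2^i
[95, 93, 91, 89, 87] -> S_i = 95 + -2*i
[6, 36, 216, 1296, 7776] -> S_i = 6*6^i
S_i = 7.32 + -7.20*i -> [7.32, 0.12, -7.08, -14.28, -21.48]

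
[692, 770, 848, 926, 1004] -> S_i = 692 + 78*i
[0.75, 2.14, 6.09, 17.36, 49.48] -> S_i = 0.75*2.85^i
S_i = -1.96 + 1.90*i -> [-1.96, -0.06, 1.84, 3.74, 5.64]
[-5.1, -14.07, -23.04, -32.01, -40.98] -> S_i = -5.10 + -8.97*i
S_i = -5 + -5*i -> [-5, -10, -15, -20, -25]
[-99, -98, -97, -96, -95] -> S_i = -99 + 1*i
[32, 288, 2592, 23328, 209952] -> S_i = 32*9^i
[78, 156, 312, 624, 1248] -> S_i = 78*2^i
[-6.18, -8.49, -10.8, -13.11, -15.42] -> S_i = -6.18 + -2.31*i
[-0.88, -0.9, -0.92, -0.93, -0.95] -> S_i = -0.88*1.02^i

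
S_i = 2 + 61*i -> [2, 63, 124, 185, 246]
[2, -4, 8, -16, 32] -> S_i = 2*-2^i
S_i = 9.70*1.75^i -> [9.7, 16.97, 29.71, 51.99, 90.98]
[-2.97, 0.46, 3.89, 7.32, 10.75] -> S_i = -2.97 + 3.43*i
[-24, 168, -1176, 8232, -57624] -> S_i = -24*-7^i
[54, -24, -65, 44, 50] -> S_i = Random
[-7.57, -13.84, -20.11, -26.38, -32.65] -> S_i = -7.57 + -6.27*i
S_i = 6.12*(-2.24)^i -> [6.12, -13.71, 30.71, -68.79, 154.08]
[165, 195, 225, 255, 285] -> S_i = 165 + 30*i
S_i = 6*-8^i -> [6, -48, 384, -3072, 24576]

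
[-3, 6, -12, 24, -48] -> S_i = -3*-2^i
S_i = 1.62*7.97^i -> [1.62, 12.91, 102.9, 820.14, 6536.55]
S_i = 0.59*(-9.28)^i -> [0.59, -5.48, 50.81, -471.52, 4375.66]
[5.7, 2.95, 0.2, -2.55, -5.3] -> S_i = 5.70 + -2.75*i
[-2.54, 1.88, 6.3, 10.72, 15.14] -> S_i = -2.54 + 4.42*i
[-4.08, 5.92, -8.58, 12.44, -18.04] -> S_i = -4.08*(-1.45)^i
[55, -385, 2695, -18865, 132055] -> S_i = 55*-7^i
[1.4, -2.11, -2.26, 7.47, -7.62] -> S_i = Random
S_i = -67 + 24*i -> [-67, -43, -19, 5, 29]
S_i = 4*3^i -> [4, 12, 36, 108, 324]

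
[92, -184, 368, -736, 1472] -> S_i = 92*-2^i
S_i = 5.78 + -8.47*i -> [5.78, -2.69, -11.16, -19.63, -28.1]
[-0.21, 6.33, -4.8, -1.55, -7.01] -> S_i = Random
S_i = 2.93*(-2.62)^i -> [2.93, -7.68, 20.11, -52.7, 138.06]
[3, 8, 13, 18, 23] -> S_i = 3 + 5*i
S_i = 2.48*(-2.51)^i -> [2.48, -6.22, 15.62, -39.22, 98.43]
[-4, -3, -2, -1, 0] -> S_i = -4 + 1*i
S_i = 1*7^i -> [1, 7, 49, 343, 2401]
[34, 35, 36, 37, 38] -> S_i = 34 + 1*i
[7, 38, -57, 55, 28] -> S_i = Random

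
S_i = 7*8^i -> [7, 56, 448, 3584, 28672]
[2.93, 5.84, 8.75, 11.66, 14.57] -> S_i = 2.93 + 2.91*i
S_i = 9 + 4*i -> [9, 13, 17, 21, 25]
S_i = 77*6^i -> [77, 462, 2772, 16632, 99792]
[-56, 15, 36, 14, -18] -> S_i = Random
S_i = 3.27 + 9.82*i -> [3.27, 13.09, 22.91, 32.73, 42.55]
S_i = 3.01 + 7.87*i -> [3.01, 10.88, 18.75, 26.62, 34.49]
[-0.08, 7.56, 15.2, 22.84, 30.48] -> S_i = -0.08 + 7.64*i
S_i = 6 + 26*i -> [6, 32, 58, 84, 110]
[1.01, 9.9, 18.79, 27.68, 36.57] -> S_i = 1.01 + 8.89*i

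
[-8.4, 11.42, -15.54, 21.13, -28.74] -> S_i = -8.40*(-1.36)^i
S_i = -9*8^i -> [-9, -72, -576, -4608, -36864]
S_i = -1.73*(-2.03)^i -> [-1.73, 3.51, -7.13, 14.47, -29.38]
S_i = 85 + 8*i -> [85, 93, 101, 109, 117]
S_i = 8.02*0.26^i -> [8.02, 2.09, 0.54, 0.14, 0.04]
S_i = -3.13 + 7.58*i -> [-3.13, 4.45, 12.03, 19.61, 27.19]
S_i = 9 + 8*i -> [9, 17, 25, 33, 41]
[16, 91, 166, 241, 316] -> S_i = 16 + 75*i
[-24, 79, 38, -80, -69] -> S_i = Random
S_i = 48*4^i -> [48, 192, 768, 3072, 12288]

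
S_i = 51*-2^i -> [51, -102, 204, -408, 816]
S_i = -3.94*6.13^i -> [-3.94, -24.15, -148.05, -907.56, -5563.37]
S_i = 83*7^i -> [83, 581, 4067, 28469, 199283]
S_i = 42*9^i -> [42, 378, 3402, 30618, 275562]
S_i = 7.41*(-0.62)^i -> [7.41, -4.59, 2.85, -1.77, 1.09]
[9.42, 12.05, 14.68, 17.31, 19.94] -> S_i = 9.42 + 2.63*i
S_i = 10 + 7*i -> [10, 17, 24, 31, 38]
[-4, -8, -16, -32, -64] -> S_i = -4*2^i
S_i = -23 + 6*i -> [-23, -17, -11, -5, 1]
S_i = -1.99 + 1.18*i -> [-1.99, -0.81, 0.37, 1.55, 2.73]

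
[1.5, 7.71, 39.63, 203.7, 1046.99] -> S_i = 1.50*5.14^i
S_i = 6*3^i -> [6, 18, 54, 162, 486]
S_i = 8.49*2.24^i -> [8.49, 19.02, 42.6, 95.42, 213.75]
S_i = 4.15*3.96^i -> [4.15, 16.43, 65.08, 257.71, 1020.54]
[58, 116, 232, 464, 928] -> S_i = 58*2^i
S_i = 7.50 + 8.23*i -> [7.5, 15.73, 23.96, 32.19, 40.42]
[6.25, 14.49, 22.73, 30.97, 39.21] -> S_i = 6.25 + 8.24*i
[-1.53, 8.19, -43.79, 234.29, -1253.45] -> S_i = -1.53*(-5.35)^i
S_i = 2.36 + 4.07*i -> [2.36, 6.43, 10.5, 14.57, 18.64]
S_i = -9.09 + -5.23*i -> [-9.09, -14.32, -19.55, -24.78, -30.01]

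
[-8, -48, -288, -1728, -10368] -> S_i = -8*6^i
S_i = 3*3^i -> [3, 9, 27, 81, 243]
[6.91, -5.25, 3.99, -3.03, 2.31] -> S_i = 6.91*(-0.76)^i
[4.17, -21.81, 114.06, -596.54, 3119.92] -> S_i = 4.17*(-5.23)^i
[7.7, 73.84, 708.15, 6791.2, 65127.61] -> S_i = 7.70*9.59^i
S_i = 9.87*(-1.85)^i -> [9.87, -18.26, 33.78, -62.49, 115.61]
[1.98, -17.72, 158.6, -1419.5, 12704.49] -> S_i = 1.98*(-8.95)^i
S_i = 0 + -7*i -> [0, -7, -14, -21, -28]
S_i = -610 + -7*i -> [-610, -617, -624, -631, -638]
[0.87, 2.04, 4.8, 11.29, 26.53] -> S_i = 0.87*2.35^i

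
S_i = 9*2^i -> [9, 18, 36, 72, 144]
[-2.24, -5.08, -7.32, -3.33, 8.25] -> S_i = Random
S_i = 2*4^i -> [2, 8, 32, 128, 512]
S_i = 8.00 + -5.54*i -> [8.0, 2.46, -3.08, -8.62, -14.16]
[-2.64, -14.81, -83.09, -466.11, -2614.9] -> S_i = -2.64*5.61^i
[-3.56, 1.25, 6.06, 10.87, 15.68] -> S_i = -3.56 + 4.81*i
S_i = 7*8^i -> [7, 56, 448, 3584, 28672]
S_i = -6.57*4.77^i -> [-6.57, -31.34, -149.49, -713.05, -3401.25]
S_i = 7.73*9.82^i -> [7.73, 75.91, 745.42, 7320.05, 71882.88]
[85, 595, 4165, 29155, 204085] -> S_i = 85*7^i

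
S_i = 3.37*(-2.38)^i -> [3.37, -8.02, 19.09, -45.43, 108.13]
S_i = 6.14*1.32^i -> [6.14, 8.1, 10.7, 14.12, 18.64]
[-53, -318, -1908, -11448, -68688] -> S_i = -53*6^i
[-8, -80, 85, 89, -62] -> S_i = Random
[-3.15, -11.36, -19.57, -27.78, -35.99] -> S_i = -3.15 + -8.21*i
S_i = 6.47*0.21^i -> [6.47, 1.36, 0.29, 0.06, 0.01]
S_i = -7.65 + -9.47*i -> [-7.65, -17.12, -26.59, -36.06, -45.53]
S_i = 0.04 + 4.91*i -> [0.04, 4.95, 9.86, 14.77, 19.68]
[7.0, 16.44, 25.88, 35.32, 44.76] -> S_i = 7.00 + 9.44*i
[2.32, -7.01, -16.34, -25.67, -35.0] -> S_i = 2.32 + -9.33*i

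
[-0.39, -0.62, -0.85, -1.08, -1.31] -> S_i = -0.39 + -0.23*i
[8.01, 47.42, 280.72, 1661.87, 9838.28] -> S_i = 8.01*5.92^i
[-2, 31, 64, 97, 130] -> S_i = -2 + 33*i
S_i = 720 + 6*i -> [720, 726, 732, 738, 744]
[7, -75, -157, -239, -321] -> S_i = 7 + -82*i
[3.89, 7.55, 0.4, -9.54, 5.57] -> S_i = Random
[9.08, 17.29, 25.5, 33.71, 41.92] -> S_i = 9.08 + 8.21*i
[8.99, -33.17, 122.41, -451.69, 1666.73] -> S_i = 8.99*(-3.69)^i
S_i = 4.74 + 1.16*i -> [4.74, 5.9, 7.06, 8.22, 9.38]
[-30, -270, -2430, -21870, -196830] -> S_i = -30*9^i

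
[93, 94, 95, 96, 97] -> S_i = 93 + 1*i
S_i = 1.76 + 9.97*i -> [1.76, 11.73, 21.7, 31.67, 41.64]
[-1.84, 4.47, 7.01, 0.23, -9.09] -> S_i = Random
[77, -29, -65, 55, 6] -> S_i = Random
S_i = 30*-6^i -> [30, -180, 1080, -6480, 38880]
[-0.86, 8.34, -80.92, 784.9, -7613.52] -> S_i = -0.86*(-9.70)^i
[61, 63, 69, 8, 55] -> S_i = Random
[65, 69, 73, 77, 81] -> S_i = 65 + 4*i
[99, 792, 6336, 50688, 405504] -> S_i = 99*8^i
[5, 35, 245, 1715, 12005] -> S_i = 5*7^i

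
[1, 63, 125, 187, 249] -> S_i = 1 + 62*i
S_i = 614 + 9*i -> [614, 623, 632, 641, 650]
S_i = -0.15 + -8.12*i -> [-0.15, -8.27, -16.39, -24.51, -32.63]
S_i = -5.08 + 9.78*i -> [-5.08, 4.7, 14.48, 24.26, 34.04]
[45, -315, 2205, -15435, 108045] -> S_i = 45*-7^i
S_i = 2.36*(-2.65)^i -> [2.36, -6.25, 16.57, -43.92, 116.38]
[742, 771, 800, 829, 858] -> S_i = 742 + 29*i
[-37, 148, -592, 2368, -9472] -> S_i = -37*-4^i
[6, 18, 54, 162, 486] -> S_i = 6*3^i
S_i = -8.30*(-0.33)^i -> [-8.3, 2.74, -0.9, 0.3, -0.1]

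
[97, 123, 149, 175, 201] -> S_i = 97 + 26*i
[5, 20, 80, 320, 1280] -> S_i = 5*4^i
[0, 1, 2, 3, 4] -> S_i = 0 + 1*i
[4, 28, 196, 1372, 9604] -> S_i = 4*7^i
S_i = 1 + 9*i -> [1, 10, 19, 28, 37]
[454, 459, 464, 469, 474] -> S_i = 454 + 5*i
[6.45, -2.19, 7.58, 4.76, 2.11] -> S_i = Random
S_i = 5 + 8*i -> [5, 13, 21, 29, 37]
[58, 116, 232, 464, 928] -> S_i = 58*2^i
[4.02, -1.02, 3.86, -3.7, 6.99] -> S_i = Random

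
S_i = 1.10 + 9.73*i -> [1.1, 10.83, 20.56, 30.29, 40.02]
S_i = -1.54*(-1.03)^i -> [-1.54, 1.59, -1.63, 1.68, -1.73]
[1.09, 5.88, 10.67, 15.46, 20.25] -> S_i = 1.09 + 4.79*i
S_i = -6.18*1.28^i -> [-6.18, -7.91, -10.13, -12.96, -16.59]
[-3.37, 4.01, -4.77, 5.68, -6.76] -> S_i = -3.37*(-1.19)^i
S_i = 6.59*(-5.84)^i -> [6.59, -38.49, 224.76, -1312.57, 7665.43]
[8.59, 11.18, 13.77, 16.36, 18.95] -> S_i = 8.59 + 2.59*i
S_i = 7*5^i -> [7, 35, 175, 875, 4375]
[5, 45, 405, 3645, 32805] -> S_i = 5*9^i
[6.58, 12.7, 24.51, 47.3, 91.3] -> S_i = 6.58*1.93^i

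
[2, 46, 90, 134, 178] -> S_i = 2 + 44*i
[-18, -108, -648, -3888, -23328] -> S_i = -18*6^i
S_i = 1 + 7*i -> [1, 8, 15, 22, 29]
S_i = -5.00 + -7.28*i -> [-5.0, -12.28, -19.56, -26.84, -34.12]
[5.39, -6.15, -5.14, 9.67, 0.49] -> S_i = Random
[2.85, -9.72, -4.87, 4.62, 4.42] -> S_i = Random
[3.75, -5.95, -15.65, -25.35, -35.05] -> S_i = 3.75 + -9.70*i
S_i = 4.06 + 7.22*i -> [4.06, 11.28, 18.5, 25.72, 32.94]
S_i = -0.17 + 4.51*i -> [-0.17, 4.34, 8.85, 13.36, 17.87]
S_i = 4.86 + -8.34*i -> [4.86, -3.48, -11.82, -20.16, -28.5]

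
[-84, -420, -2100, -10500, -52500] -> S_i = -84*5^i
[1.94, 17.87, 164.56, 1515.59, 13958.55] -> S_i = 1.94*9.21^i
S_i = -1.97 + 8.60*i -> [-1.97, 6.63, 15.23, 23.83, 32.43]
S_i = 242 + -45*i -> [242, 197, 152, 107, 62]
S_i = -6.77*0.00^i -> [-6.77, -0.0, -0.0, -0.0, -0.0]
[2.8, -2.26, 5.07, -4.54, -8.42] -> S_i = Random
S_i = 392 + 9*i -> [392, 401, 410, 419, 428]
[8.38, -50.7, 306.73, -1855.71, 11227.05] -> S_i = 8.38*(-6.05)^i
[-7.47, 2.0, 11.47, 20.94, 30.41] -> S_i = -7.47 + 9.47*i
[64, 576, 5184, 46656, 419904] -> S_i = 64*9^i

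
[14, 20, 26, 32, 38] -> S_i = 14 + 6*i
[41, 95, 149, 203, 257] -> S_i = 41 + 54*i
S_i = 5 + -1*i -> [5, 4, 3, 2, 1]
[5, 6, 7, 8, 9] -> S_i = 5 + 1*i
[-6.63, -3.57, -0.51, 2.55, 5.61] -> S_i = -6.63 + 3.06*i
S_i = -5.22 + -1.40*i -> [-5.22, -6.62, -8.02, -9.42, -10.82]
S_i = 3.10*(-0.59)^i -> [3.1, -1.83, 1.08, -0.64, 0.38]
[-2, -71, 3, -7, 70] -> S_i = Random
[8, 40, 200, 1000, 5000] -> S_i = 8*5^i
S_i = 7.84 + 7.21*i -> [7.84, 15.05, 22.26, 29.47, 36.68]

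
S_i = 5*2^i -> [5, 10, 20, 40, 80]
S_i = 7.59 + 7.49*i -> [7.59, 15.08, 22.57, 30.06, 37.55]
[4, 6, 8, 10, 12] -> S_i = 4 + 2*i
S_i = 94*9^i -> [94, 846, 7614, 68526, 616734]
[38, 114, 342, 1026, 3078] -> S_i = 38*3^i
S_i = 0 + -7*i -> [0, -7, -14, -21, -28]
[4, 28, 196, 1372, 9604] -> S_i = 4*7^i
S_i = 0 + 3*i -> [0, 3, 6, 9, 12]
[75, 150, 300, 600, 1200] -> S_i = 75*2^i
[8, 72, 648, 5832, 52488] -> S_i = 8*9^i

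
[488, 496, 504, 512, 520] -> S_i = 488 + 8*i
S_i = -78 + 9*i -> [-78, -69, -60, -51, -42]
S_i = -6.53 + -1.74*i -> [-6.53, -8.27, -10.01, -11.75, -13.49]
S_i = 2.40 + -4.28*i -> [2.4, -1.88, -6.16, -10.44, -14.72]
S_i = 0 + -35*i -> [0, -35, -70, -105, -140]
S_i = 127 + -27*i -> [127, 100, 73, 46, 19]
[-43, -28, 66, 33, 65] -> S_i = Random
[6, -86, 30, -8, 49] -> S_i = Random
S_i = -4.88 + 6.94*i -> [-4.88, 2.06, 9.0, 15.94, 22.88]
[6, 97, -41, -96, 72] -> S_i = Random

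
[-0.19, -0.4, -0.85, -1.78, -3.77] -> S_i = -0.19*2.11^i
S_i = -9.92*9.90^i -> [-9.92, -98.21, -972.26, -9625.37, -95291.12]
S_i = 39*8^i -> [39, 312, 2496, 19968, 159744]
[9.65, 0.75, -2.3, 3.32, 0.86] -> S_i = Random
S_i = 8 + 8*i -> [8, 16, 24, 32, 40]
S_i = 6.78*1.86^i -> [6.78, 12.61, 23.46, 43.63, 81.15]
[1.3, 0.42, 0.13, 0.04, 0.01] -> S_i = 1.30*0.32^i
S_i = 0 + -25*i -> [0, -25, -50, -75, -100]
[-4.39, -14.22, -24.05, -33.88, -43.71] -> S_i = -4.39 + -9.83*i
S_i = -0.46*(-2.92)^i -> [-0.46, 1.34, -3.92, 11.45, -33.44]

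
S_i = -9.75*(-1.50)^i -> [-9.75, 14.62, -21.94, 32.91, -49.36]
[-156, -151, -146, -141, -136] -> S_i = -156 + 5*i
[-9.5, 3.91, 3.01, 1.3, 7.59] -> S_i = Random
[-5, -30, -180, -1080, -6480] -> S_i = -5*6^i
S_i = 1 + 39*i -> [1, 40, 79, 118, 157]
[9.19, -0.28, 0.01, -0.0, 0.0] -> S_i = 9.19*(-0.03)^i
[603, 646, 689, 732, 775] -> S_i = 603 + 43*i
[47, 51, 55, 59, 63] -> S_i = 47 + 4*i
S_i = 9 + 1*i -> [9, 10, 11, 12, 13]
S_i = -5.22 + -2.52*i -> [-5.22, -7.74, -10.26, -12.78, -15.3]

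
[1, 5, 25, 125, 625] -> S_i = 1*5^i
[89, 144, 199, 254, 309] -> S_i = 89 + 55*i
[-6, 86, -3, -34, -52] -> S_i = Random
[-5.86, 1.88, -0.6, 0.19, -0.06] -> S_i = -5.86*(-0.32)^i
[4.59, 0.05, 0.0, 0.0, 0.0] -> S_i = 4.59*0.01^i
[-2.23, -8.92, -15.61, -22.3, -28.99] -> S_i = -2.23 + -6.69*i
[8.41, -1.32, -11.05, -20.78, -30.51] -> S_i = 8.41 + -9.73*i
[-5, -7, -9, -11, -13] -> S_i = -5 + -2*i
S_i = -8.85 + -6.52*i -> [-8.85, -15.37, -21.89, -28.41, -34.93]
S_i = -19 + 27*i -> [-19, 8, 35, 62, 89]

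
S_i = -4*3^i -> [-4, -12, -36, -108, -324]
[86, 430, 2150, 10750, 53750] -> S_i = 86*5^i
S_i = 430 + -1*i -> [430, 429, 428, 427, 426]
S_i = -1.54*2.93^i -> [-1.54, -4.51, -13.22, -38.74, -113.5]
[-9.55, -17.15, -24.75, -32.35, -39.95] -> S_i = -9.55 + -7.60*i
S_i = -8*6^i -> [-8, -48, -288, -1728, -10368]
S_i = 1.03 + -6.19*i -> [1.03, -5.16, -11.35, -17.54, -23.73]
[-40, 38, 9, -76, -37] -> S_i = Random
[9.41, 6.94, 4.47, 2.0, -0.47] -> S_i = 9.41 + -2.47*i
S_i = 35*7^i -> [35, 245, 1715, 12005, 84035]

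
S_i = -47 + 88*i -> [-47, 41, 129, 217, 305]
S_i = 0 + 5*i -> [0, 5, 10, 15, 20]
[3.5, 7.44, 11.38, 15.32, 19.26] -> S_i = 3.50 + 3.94*i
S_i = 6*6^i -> [6, 36, 216, 1296, 7776]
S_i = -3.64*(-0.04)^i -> [-3.64, 0.15, -0.01, 0.0, -0.0]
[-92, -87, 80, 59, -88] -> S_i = Random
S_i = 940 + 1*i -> [940, 941, 942, 943, 944]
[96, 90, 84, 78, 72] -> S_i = 96 + -6*i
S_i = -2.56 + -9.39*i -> [-2.56, -11.95, -21.34, -30.73, -40.12]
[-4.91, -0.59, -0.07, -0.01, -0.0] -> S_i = -4.91*0.12^i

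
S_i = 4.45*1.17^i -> [4.45, 5.21, 6.09, 7.13, 8.34]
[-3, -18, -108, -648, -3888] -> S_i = -3*6^i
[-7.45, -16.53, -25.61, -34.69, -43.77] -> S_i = -7.45 + -9.08*i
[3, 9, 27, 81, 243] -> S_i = 3*3^i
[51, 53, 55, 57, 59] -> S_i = 51 + 2*i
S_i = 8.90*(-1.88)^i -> [8.9, -16.73, 31.46, -59.14, 111.18]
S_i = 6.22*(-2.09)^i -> [6.22, -13.0, 27.17, -56.78, 118.68]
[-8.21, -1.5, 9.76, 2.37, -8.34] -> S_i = Random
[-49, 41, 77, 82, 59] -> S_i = Random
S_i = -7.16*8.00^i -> [-7.16, -57.28, -458.24, -3665.92, -29327.36]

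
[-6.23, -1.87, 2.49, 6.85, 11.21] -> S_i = -6.23 + 4.36*i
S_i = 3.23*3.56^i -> [3.23, 11.5, 40.94, 145.73, 518.8]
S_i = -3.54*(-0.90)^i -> [-3.54, 3.19, -2.87, 2.58, -2.32]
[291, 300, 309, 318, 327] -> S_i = 291 + 9*i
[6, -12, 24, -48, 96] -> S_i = 6*-2^i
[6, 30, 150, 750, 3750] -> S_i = 6*5^i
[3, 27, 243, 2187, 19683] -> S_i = 3*9^i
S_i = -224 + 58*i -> [-224, -166, -108, -50, 8]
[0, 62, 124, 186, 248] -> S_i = 0 + 62*i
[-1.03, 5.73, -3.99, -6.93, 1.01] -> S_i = Random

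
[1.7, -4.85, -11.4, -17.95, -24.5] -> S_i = 1.70 + -6.55*i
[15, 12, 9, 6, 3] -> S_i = 15 + -3*i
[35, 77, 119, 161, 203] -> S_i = 35 + 42*i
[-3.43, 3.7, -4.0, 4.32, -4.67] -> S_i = -3.43*(-1.08)^i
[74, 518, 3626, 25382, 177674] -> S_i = 74*7^i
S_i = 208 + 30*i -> [208, 238, 268, 298, 328]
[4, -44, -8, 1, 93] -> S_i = Random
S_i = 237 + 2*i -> [237, 239, 241, 243, 245]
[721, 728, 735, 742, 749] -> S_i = 721 + 7*i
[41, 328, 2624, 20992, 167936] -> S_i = 41*8^i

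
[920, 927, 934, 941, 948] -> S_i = 920 + 7*i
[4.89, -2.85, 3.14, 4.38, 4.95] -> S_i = Random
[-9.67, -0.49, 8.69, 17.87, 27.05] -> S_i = -9.67 + 9.18*i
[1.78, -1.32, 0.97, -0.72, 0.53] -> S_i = 1.78*(-0.74)^i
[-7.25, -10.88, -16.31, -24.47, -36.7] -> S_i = -7.25*1.50^i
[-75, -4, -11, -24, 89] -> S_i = Random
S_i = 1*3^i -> [1, 3, 9, 27, 81]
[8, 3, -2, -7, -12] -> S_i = 8 + -5*i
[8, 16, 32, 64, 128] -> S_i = 8*2^i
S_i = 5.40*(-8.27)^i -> [5.4, -44.66, 369.32, -3054.29, 25258.98]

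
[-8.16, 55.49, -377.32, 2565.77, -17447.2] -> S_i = -8.16*(-6.80)^i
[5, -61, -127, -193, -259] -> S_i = 5 + -66*i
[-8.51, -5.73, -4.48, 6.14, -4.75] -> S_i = Random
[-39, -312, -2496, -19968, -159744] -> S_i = -39*8^i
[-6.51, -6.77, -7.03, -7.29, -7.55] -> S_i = -6.51 + -0.26*i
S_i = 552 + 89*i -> [552, 641, 730, 819, 908]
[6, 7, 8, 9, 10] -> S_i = 6 + 1*i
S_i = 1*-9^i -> [1, -9, 81, -729, 6561]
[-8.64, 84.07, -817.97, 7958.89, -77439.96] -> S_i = -8.64*(-9.73)^i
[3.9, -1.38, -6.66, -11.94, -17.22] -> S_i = 3.90 + -5.28*i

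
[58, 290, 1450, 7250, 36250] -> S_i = 58*5^i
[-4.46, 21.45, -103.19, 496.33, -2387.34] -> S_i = -4.46*(-4.81)^i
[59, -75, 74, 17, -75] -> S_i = Random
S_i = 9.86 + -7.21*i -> [9.86, 2.65, -4.56, -11.77, -18.98]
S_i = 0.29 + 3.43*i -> [0.29, 3.72, 7.15, 10.58, 14.01]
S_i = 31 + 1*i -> [31, 32, 33, 34, 35]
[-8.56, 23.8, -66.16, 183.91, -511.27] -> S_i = -8.56*(-2.78)^i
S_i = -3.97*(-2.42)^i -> [-3.97, 9.61, -23.25, 56.26, -136.16]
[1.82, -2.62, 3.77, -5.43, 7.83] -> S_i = 1.82*(-1.44)^i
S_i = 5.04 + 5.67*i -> [5.04, 10.71, 16.38, 22.05, 27.72]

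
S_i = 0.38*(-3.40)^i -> [0.38, -1.29, 4.39, -14.94, 50.78]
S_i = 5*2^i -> [5, 10, 20, 40, 80]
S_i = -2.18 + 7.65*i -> [-2.18, 5.47, 13.12, 20.77, 28.42]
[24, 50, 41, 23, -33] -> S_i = Random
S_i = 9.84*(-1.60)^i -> [9.84, -15.74, 25.19, -40.3, 64.49]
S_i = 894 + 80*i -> [894, 974, 1054, 1134, 1214]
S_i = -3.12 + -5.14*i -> [-3.12, -8.26, -13.4, -18.54, -23.68]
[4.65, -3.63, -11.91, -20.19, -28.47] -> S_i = 4.65 + -8.28*i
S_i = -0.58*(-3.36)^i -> [-0.58, 1.95, -6.55, 22.0, -73.92]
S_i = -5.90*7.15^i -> [-5.9, -42.18, -301.62, -2156.6, -15419.71]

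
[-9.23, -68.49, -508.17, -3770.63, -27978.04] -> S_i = -9.23*7.42^i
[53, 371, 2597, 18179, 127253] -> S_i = 53*7^i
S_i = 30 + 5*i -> [30, 35, 40, 45, 50]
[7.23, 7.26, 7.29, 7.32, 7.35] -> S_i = 7.23 + 0.03*i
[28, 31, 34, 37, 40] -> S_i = 28 + 3*i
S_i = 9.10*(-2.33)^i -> [9.1, -21.2, 49.4, -115.11, 268.2]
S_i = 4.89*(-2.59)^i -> [4.89, -12.67, 32.8, -84.96, 220.04]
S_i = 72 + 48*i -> [72, 120, 168, 216, 264]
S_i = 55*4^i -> [55, 220, 880, 3520, 14080]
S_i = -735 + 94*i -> [-735, -641, -547, -453, -359]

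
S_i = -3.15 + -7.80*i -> [-3.15, -10.95, -18.75, -26.55, -34.35]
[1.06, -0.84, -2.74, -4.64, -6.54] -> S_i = 1.06 + -1.90*i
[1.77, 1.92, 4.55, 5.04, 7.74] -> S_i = Random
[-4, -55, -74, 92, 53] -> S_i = Random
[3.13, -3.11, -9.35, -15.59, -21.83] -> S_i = 3.13 + -6.24*i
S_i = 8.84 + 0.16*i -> [8.84, 9.0, 9.16, 9.32, 9.48]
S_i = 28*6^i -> [28, 168, 1008, 6048, 36288]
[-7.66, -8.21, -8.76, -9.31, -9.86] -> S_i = -7.66 + -0.55*i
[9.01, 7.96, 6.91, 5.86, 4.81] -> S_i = 9.01 + -1.05*i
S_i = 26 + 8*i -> [26, 34, 42, 50, 58]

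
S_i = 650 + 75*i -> [650, 725, 800, 875, 950]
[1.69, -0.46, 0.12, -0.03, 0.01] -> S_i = 1.69*(-0.27)^i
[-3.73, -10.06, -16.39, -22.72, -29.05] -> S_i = -3.73 + -6.33*i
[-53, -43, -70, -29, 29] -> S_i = Random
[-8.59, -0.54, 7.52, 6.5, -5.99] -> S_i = Random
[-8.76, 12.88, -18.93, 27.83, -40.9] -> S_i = -8.76*(-1.47)^i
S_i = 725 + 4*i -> [725, 729, 733, 737, 741]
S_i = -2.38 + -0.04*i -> [-2.38, -2.42, -2.46, -2.5, -2.54]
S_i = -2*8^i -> [-2, -16, -128, -1024, -8192]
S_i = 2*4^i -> [2, 8, 32, 128, 512]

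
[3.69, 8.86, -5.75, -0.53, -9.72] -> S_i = Random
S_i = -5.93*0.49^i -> [-5.93, -2.91, -1.42, -0.7, -0.34]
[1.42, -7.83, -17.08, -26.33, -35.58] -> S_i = 1.42 + -9.25*i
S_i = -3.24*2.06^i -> [-3.24, -6.67, -13.75, -28.32, -58.35]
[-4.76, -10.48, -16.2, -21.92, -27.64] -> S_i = -4.76 + -5.72*i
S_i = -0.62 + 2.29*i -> [-0.62, 1.67, 3.96, 6.25, 8.54]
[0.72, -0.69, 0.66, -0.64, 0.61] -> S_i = 0.72*(-0.96)^i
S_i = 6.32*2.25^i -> [6.32, 14.22, 32.0, 71.99, 161.97]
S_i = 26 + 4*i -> [26, 30, 34, 38, 42]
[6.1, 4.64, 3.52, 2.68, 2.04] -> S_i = 6.10*0.76^i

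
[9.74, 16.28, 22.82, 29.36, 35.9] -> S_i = 9.74 + 6.54*i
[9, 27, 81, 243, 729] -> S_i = 9*3^i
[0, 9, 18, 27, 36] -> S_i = 0 + 9*i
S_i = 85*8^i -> [85, 680, 5440, 43520, 348160]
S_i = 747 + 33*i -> [747, 780, 813, 846, 879]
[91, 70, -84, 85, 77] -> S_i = Random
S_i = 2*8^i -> [2, 16, 128, 1024, 8192]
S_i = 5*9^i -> [5, 45, 405, 3645, 32805]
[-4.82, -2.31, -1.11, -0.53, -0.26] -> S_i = -4.82*0.48^i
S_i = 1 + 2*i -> [1, 3, 5, 7, 9]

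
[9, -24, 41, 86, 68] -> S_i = Random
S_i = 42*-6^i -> [42, -252, 1512, -9072, 54432]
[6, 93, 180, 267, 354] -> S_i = 6 + 87*i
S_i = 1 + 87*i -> [1, 88, 175, 262, 349]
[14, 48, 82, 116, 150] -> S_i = 14 + 34*i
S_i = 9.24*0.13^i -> [9.24, 1.2, 0.16, 0.02, 0.0]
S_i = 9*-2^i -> [9, -18, 36, -72, 144]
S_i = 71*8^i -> [71, 568, 4544, 36352, 290816]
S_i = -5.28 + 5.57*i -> [-5.28, 0.29, 5.86, 11.43, 17.0]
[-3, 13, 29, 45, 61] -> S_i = -3 + 16*i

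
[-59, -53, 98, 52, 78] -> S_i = Random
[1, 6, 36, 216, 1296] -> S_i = 1*6^i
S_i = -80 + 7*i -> [-80, -73, -66, -59, -52]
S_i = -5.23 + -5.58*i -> [-5.23, -10.81, -16.39, -21.97, -27.55]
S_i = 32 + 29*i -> [32, 61, 90, 119, 148]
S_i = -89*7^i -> [-89, -623, -4361, -30527, -213689]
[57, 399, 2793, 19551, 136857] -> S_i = 57*7^i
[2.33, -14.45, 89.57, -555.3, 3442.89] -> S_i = 2.33*(-6.20)^i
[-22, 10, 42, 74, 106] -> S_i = -22 + 32*i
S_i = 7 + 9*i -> [7, 16, 25, 34, 43]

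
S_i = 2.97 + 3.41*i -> [2.97, 6.38, 9.79, 13.2, 16.61]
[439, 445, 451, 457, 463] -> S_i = 439 + 6*i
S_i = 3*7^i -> [3, 21, 147, 1029, 7203]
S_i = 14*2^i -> [14, 28, 56, 112, 224]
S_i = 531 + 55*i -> [531, 586, 641, 696, 751]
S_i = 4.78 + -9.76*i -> [4.78, -4.98, -14.74, -24.5, -34.26]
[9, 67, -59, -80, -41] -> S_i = Random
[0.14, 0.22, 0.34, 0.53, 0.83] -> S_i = 0.14*1.56^i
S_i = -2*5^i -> [-2, -10, -50, -250, -1250]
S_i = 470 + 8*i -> [470, 478, 486, 494, 502]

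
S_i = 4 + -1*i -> [4, 3, 2, 1, 0]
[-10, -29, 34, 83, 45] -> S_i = Random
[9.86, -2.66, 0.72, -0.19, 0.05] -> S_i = 9.86*(-0.27)^i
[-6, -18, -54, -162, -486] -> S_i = -6*3^i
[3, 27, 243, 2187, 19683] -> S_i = 3*9^i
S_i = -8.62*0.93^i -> [-8.62, -8.02, -7.46, -6.93, -6.45]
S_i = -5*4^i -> [-5, -20, -80, -320, -1280]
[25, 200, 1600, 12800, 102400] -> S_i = 25*8^i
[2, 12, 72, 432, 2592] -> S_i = 2*6^i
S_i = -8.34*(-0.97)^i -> [-8.34, 8.09, -7.85, 7.61, -7.38]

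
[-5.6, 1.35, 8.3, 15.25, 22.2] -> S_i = -5.60 + 6.95*i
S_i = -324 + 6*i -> [-324, -318, -312, -306, -300]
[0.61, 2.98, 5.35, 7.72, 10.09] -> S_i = 0.61 + 2.37*i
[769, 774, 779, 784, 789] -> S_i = 769 + 5*i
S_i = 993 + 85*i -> [993, 1078, 1163, 1248, 1333]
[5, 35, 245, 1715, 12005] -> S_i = 5*7^i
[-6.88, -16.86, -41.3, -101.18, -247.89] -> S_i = -6.88*2.45^i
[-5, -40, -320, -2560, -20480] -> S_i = -5*8^i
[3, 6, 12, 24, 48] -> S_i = 3*2^i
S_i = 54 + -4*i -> [54, 50, 46, 42, 38]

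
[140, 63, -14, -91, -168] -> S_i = 140 + -77*i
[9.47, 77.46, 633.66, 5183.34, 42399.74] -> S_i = 9.47*8.18^i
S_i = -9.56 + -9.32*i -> [-9.56, -18.88, -28.2, -37.52, -46.84]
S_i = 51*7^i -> [51, 357, 2499, 17493, 122451]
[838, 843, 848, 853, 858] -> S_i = 838 + 5*i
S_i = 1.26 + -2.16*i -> [1.26, -0.9, -3.06, -5.22, -7.38]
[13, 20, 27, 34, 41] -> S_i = 13 + 7*i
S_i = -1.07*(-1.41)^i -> [-1.07, 1.51, -2.13, 3.0, -4.23]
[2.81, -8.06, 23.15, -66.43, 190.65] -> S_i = 2.81*(-2.87)^i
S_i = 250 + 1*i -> [250, 251, 252, 253, 254]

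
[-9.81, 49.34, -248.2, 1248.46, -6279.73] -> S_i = -9.81*(-5.03)^i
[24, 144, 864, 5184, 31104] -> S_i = 24*6^i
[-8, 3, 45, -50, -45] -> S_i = Random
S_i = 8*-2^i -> [8, -16, 32, -64, 128]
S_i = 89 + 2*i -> [89, 91, 93, 95, 97]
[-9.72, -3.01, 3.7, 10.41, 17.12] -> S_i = -9.72 + 6.71*i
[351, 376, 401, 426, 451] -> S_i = 351 + 25*i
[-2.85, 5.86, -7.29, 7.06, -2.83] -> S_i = Random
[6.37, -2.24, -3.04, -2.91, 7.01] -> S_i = Random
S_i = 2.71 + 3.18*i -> [2.71, 5.89, 9.07, 12.25, 15.43]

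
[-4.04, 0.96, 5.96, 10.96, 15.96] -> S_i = -4.04 + 5.00*i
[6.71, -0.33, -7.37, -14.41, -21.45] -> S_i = 6.71 + -7.04*i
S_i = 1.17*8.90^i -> [1.17, 10.41, 92.68, 824.81, 7340.84]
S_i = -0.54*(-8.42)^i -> [-0.54, 4.55, -38.28, 322.35, -2714.2]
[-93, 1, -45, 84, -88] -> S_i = Random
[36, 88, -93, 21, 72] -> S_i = Random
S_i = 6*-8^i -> [6, -48, 384, -3072, 24576]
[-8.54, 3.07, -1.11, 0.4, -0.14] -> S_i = -8.54*(-0.36)^i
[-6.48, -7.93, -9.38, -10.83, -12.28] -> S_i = -6.48 + -1.45*i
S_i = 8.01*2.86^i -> [8.01, 22.91, 65.52, 187.38, 535.92]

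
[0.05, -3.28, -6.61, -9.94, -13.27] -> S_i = 0.05 + -3.33*i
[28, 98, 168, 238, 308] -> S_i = 28 + 70*i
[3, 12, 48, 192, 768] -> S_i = 3*4^i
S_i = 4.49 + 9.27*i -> [4.49, 13.76, 23.03, 32.3, 41.57]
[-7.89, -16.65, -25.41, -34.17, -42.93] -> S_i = -7.89 + -8.76*i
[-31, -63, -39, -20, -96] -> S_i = Random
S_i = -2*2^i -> [-2, -4, -8, -16, -32]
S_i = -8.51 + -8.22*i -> [-8.51, -16.73, -24.95, -33.17, -41.39]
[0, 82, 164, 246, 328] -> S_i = 0 + 82*i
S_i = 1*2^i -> [1, 2, 4, 8, 16]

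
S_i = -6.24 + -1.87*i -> [-6.24, -8.11, -9.98, -11.85, -13.72]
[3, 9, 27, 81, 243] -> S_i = 3*3^i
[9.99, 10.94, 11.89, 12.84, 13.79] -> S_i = 9.99 + 0.95*i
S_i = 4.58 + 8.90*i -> [4.58, 13.48, 22.38, 31.28, 40.18]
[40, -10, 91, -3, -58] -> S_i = Random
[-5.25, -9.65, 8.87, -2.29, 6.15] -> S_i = Random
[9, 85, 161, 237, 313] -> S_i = 9 + 76*i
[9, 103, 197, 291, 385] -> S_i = 9 + 94*i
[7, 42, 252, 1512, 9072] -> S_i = 7*6^i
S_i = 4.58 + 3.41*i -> [4.58, 7.99, 11.4, 14.81, 18.22]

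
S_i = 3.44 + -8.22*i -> [3.44, -4.78, -13.0, -21.22, -29.44]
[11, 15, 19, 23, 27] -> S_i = 11 + 4*i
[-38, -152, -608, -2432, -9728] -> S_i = -38*4^i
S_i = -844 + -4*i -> [-844, -848, -852, -856, -860]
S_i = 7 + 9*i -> [7, 16, 25, 34, 43]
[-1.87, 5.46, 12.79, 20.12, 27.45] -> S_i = -1.87 + 7.33*i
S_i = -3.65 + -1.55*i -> [-3.65, -5.2, -6.75, -8.3, -9.85]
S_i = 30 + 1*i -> [30, 31, 32, 33, 34]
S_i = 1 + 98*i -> [1, 99, 197, 295, 393]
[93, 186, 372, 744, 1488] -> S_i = 93*2^i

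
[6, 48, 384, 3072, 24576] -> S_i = 6*8^i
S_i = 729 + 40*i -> [729, 769, 809, 849, 889]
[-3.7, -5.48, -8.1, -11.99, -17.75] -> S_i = -3.70*1.48^i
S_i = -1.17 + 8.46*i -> [-1.17, 7.29, 15.75, 24.21, 32.67]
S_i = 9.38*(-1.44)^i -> [9.38, -13.51, 19.45, -28.01, 40.33]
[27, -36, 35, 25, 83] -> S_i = Random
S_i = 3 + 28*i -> [3, 31, 59, 87, 115]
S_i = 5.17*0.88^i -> [5.17, 4.55, 4.0, 3.52, 3.1]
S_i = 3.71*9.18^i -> [3.71, 34.06, 312.65, 2870.13, 26347.82]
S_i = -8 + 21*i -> [-8, 13, 34, 55, 76]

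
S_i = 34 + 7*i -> [34, 41, 48, 55, 62]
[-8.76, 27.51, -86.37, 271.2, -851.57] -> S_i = -8.76*(-3.14)^i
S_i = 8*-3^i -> [8, -24, 72, -216, 648]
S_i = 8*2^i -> [8, 16, 32, 64, 128]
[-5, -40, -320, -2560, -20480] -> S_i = -5*8^i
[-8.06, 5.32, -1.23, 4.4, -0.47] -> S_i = Random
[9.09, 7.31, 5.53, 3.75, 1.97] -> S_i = 9.09 + -1.78*i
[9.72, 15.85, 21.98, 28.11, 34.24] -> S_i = 9.72 + 6.13*i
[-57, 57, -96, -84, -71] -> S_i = Random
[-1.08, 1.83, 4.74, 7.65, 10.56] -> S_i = -1.08 + 2.91*i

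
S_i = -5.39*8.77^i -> [-5.39, -47.27, -414.56, -3635.7, -31885.05]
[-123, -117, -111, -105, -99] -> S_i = -123 + 6*i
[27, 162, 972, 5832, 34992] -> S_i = 27*6^i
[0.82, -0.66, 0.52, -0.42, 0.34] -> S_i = 0.82*(-0.80)^i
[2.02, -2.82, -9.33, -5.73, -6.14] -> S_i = Random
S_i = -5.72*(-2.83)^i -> [-5.72, 16.19, -45.81, 129.64, -366.89]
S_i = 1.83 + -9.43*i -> [1.83, -7.6, -17.03, -26.46, -35.89]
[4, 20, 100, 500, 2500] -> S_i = 4*5^i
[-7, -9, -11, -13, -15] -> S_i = -7 + -2*i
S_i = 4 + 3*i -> [4, 7, 10, 13, 16]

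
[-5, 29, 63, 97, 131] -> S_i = -5 + 34*i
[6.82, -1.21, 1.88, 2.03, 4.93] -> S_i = Random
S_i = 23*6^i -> [23, 138, 828, 4968, 29808]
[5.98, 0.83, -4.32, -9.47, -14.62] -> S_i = 5.98 + -5.15*i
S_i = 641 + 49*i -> [641, 690, 739, 788, 837]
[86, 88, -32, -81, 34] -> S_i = Random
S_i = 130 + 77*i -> [130, 207, 284, 361, 438]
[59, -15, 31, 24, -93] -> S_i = Random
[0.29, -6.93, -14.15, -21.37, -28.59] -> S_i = 0.29 + -7.22*i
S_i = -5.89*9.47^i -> [-5.89, -55.78, -528.22, -5002.25, -47371.29]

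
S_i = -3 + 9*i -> [-3, 6, 15, 24, 33]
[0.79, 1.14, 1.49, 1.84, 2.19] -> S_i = 0.79 + 0.35*i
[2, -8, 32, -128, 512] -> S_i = 2*-4^i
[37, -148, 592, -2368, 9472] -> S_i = 37*-4^i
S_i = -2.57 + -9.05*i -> [-2.57, -11.62, -20.67, -29.72, -38.77]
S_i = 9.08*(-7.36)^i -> [9.08, -66.83, 491.86, -3620.09, 26643.86]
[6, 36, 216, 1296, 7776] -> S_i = 6*6^i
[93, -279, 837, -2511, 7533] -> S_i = 93*-3^i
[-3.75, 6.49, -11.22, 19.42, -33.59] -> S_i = -3.75*(-1.73)^i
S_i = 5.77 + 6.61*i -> [5.77, 12.38, 18.99, 25.6, 32.21]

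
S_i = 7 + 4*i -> [7, 11, 15, 19, 23]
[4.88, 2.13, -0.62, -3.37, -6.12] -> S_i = 4.88 + -2.75*i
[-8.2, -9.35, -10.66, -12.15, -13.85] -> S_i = -8.20*1.14^i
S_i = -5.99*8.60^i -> [-5.99, -51.51, -443.02, -3809.98, -32765.79]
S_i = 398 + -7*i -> [398, 391, 384, 377, 370]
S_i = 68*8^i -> [68, 544, 4352, 34816, 278528]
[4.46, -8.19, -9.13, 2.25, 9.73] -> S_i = Random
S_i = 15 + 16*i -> [15, 31, 47, 63, 79]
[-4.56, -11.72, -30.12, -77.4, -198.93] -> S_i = -4.56*2.57^i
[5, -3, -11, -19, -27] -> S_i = 5 + -8*i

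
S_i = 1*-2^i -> [1, -2, 4, -8, 16]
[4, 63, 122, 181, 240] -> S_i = 4 + 59*i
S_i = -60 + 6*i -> [-60, -54, -48, -42, -36]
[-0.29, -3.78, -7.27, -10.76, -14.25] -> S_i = -0.29 + -3.49*i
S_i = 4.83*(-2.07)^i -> [4.83, -10.0, 20.7, -42.84, 88.68]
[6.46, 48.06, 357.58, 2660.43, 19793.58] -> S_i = 6.46*7.44^i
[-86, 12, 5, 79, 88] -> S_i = Random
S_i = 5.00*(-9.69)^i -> [5.0, -48.45, 469.48, -4549.27, 44082.39]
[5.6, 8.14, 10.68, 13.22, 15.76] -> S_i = 5.60 + 2.54*i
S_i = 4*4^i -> [4, 16, 64, 256, 1024]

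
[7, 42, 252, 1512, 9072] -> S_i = 7*6^i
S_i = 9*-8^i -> [9, -72, 576, -4608, 36864]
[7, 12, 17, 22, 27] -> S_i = 7 + 5*i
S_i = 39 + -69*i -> [39, -30, -99, -168, -237]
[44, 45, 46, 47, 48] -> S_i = 44 + 1*i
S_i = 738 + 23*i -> [738, 761, 784, 807, 830]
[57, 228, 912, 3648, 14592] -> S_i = 57*4^i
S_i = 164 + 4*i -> [164, 168, 172, 176, 180]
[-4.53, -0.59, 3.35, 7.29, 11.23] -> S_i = -4.53 + 3.94*i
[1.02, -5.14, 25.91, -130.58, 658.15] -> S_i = 1.02*(-5.04)^i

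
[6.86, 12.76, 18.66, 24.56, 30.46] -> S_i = 6.86 + 5.90*i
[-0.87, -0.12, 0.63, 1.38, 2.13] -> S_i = -0.87 + 0.75*i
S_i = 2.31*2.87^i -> [2.31, 6.63, 19.03, 54.61, 156.73]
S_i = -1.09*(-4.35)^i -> [-1.09, 4.74, -20.63, 89.72, -390.29]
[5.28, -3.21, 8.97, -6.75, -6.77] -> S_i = Random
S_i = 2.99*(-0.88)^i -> [2.99, -2.63, 2.32, -2.04, 1.79]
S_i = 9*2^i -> [9, 18, 36, 72, 144]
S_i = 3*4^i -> [3, 12, 48, 192, 768]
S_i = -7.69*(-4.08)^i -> [-7.69, 31.38, -128.01, 522.28, -2130.92]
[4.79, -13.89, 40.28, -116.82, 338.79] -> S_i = 4.79*(-2.90)^i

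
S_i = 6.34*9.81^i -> [6.34, 62.2, 610.14, 5985.44, 58717.19]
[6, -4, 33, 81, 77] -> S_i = Random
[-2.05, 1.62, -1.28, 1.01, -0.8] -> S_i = -2.05*(-0.79)^i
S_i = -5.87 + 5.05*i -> [-5.87, -0.82, 4.23, 9.28, 14.33]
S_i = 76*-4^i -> [76, -304, 1216, -4864, 19456]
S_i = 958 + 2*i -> [958, 960, 962, 964, 966]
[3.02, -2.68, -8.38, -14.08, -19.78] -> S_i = 3.02 + -5.70*i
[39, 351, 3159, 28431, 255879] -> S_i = 39*9^i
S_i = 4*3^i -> [4, 12, 36, 108, 324]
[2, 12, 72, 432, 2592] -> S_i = 2*6^i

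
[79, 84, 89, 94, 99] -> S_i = 79 + 5*i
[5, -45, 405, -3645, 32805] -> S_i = 5*-9^i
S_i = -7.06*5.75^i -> [-7.06, -40.6, -233.42, -1342.17, -7717.49]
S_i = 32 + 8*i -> [32, 40, 48, 56, 64]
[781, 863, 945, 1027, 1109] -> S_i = 781 + 82*i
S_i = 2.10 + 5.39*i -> [2.1, 7.49, 12.88, 18.27, 23.66]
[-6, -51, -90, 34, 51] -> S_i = Random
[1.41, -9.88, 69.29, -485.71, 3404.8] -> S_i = 1.41*(-7.01)^i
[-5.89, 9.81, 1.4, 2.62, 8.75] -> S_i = Random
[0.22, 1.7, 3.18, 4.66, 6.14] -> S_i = 0.22 + 1.48*i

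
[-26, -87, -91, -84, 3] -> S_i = Random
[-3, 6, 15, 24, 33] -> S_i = -3 + 9*i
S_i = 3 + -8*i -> [3, -5, -13, -21, -29]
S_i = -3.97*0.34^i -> [-3.97, -1.35, -0.46, -0.16, -0.05]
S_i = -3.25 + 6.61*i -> [-3.25, 3.36, 9.97, 16.58, 23.19]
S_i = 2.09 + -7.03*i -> [2.09, -4.94, -11.97, -19.0, -26.03]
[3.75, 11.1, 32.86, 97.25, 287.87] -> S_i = 3.75*2.96^i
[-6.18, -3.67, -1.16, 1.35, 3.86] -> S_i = -6.18 + 2.51*i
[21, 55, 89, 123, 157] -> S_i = 21 + 34*i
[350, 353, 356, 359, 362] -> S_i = 350 + 3*i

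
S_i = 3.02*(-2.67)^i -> [3.02, -8.06, 21.53, -57.48, 153.48]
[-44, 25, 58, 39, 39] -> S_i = Random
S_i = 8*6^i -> [8, 48, 288, 1728, 10368]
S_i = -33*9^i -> [-33, -297, -2673, -24057, -216513]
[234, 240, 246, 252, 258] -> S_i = 234 + 6*i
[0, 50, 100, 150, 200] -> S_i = 0 + 50*i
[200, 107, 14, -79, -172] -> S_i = 200 + -93*i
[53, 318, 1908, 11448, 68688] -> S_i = 53*6^i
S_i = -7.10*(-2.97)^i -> [-7.1, 21.09, -62.63, 186.01, -552.44]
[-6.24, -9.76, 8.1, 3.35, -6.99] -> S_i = Random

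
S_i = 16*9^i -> [16, 144, 1296, 11664, 104976]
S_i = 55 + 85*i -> [55, 140, 225, 310, 395]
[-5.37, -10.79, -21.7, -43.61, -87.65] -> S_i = -5.37*2.01^i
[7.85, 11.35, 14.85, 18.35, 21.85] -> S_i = 7.85 + 3.50*i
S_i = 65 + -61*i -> [65, 4, -57, -118, -179]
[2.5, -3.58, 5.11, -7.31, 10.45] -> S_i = 2.50*(-1.43)^i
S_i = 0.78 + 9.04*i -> [0.78, 9.82, 18.86, 27.9, 36.94]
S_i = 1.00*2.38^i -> [1.0, 2.38, 5.66, 13.48, 32.09]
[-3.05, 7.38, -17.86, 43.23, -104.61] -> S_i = -3.05*(-2.42)^i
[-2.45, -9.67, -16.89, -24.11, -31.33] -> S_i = -2.45 + -7.22*i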